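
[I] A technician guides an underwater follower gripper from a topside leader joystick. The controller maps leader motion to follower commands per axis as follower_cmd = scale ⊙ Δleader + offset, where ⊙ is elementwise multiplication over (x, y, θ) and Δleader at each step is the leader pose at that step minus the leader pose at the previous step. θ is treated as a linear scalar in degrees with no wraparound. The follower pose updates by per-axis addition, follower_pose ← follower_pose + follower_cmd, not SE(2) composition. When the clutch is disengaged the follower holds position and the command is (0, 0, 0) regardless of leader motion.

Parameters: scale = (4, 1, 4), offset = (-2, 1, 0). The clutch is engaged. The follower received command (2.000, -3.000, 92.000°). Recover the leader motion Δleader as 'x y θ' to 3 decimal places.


1.000 -4.000 23.000

axis x: (2.000 − -2) / (4) = 1.000
axis y: (-3.000 − 1) / (1) = -4.000
axis θ: (92.000 − 0) / (4) = 23.000


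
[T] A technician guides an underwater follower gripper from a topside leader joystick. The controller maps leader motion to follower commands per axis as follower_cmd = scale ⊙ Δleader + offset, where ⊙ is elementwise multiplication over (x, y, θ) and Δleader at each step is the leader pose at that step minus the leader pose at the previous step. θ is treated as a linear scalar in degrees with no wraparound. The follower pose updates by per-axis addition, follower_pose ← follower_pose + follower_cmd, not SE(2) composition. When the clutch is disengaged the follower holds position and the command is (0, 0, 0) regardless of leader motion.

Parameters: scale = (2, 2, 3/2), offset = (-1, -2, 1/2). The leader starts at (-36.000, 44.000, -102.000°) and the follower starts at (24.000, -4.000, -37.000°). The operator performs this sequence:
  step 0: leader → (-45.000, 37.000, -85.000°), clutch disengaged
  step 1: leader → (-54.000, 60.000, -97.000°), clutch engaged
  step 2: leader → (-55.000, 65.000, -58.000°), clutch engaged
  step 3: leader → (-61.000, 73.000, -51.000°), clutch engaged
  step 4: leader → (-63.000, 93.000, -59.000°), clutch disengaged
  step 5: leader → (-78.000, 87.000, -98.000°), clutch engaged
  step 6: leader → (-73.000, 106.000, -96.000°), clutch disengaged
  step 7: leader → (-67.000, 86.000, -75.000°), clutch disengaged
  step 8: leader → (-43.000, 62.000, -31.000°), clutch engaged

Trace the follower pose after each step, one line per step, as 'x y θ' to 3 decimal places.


step 0: Δleader=(-9.000, -7.000, 17.000°), disengaged; cmd=(0,0,0) → follower holds at (24.000, -4.000, -37.000°)
step 1: Δleader=(-9.000, 23.000, -12.000°), engaged; cmd=(-19.000, 44.000, -17.500°) → follower=(5.000, 40.000, -54.500°)
step 2: Δleader=(-1.000, 5.000, 39.000°), engaged; cmd=(-3.000, 8.000, 59.000°) → follower=(2.000, 48.000, 4.500°)
step 3: Δleader=(-6.000, 8.000, 7.000°), engaged; cmd=(-13.000, 14.000, 11.000°) → follower=(-11.000, 62.000, 15.500°)
step 4: Δleader=(-2.000, 20.000, -8.000°), disengaged; cmd=(0,0,0) → follower holds at (-11.000, 62.000, 15.500°)
step 5: Δleader=(-15.000, -6.000, -39.000°), engaged; cmd=(-31.000, -14.000, -58.000°) → follower=(-42.000, 48.000, -42.500°)
step 6: Δleader=(5.000, 19.000, 2.000°), disengaged; cmd=(0,0,0) → follower holds at (-42.000, 48.000, -42.500°)
step 7: Δleader=(6.000, -20.000, 21.000°), disengaged; cmd=(0,0,0) → follower holds at (-42.000, 48.000, -42.500°)
step 8: Δleader=(24.000, -24.000, 44.000°), engaged; cmd=(47.000, -50.000, 66.500°) → follower=(5.000, -2.000, 24.000°)

24.000 -4.000 -37.000
5.000 40.000 -54.500
2.000 48.000 4.500
-11.000 62.000 15.500
-11.000 62.000 15.500
-42.000 48.000 -42.500
-42.000 48.000 -42.500
-42.000 48.000 -42.500
5.000 -2.000 24.000


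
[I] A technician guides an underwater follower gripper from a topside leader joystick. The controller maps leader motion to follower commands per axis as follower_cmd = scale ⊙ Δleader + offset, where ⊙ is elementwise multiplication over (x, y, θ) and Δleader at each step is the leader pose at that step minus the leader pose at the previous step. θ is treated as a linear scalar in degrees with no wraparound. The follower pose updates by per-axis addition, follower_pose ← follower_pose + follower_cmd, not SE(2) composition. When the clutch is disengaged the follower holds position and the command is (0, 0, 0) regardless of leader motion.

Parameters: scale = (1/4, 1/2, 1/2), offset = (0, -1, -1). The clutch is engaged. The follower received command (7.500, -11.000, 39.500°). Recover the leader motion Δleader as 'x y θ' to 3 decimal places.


axis x: (7.500 − 0) / (1/4) = 30.000
axis y: (-11.000 − -1) / (1/2) = -20.000
axis θ: (39.500 − -1) / (1/2) = 81.000

30.000 -20.000 81.000


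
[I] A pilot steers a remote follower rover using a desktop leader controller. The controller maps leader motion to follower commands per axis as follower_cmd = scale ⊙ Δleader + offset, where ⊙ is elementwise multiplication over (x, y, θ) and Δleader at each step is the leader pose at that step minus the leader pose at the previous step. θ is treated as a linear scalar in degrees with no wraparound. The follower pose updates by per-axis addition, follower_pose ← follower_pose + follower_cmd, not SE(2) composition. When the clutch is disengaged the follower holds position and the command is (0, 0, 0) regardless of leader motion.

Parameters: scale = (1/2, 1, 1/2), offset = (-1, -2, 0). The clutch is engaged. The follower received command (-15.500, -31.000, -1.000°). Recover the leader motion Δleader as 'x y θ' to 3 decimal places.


axis x: (-15.500 − -1) / (1/2) = -29.000
axis y: (-31.000 − -2) / (1) = -29.000
axis θ: (-1.000 − 0) / (1/2) = -2.000

-29.000 -29.000 -2.000


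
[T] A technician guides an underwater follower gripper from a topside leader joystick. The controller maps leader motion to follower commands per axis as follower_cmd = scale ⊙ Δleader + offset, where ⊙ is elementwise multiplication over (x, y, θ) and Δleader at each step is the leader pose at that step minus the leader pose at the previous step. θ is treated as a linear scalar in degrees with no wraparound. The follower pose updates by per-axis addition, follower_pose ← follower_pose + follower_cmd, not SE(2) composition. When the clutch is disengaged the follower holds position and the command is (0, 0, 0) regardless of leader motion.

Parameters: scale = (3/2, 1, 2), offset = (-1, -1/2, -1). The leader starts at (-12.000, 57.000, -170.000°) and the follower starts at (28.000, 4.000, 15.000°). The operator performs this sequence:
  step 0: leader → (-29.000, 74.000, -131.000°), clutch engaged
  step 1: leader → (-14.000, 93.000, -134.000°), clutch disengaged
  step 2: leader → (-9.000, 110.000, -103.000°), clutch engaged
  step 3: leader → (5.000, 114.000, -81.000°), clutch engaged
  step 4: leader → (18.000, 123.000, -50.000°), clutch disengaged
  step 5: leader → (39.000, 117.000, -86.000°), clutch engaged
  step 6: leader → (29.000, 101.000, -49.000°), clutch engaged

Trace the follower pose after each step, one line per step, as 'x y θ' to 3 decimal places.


step 0: Δleader=(-17.000, 17.000, 39.000°), engaged; cmd=(-26.500, 16.500, 77.000°) → follower=(1.500, 20.500, 92.000°)
step 1: Δleader=(15.000, 19.000, -3.000°), disengaged; cmd=(0,0,0) → follower holds at (1.500, 20.500, 92.000°)
step 2: Δleader=(5.000, 17.000, 31.000°), engaged; cmd=(6.500, 16.500, 61.000°) → follower=(8.000, 37.000, 153.000°)
step 3: Δleader=(14.000, 4.000, 22.000°), engaged; cmd=(20.000, 3.500, 43.000°) → follower=(28.000, 40.500, 196.000°)
step 4: Δleader=(13.000, 9.000, 31.000°), disengaged; cmd=(0,0,0) → follower holds at (28.000, 40.500, 196.000°)
step 5: Δleader=(21.000, -6.000, -36.000°), engaged; cmd=(30.500, -6.500, -73.000°) → follower=(58.500, 34.000, 123.000°)
step 6: Δleader=(-10.000, -16.000, 37.000°), engaged; cmd=(-16.000, -16.500, 73.000°) → follower=(42.500, 17.500, 196.000°)

1.500 20.500 92.000
1.500 20.500 92.000
8.000 37.000 153.000
28.000 40.500 196.000
28.000 40.500 196.000
58.500 34.000 123.000
42.500 17.500 196.000


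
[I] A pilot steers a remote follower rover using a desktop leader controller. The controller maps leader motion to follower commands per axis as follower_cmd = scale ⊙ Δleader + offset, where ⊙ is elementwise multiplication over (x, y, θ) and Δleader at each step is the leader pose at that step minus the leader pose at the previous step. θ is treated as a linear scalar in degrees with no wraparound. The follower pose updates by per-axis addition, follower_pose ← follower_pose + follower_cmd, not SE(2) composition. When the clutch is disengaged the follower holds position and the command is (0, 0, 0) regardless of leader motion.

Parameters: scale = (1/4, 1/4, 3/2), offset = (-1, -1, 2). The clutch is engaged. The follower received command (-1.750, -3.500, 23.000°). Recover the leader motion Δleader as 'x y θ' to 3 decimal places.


-3.000 -10.000 14.000

axis x: (-1.750 − -1) / (1/4) = -3.000
axis y: (-3.500 − -1) / (1/4) = -10.000
axis θ: (23.000 − 2) / (3/2) = 14.000


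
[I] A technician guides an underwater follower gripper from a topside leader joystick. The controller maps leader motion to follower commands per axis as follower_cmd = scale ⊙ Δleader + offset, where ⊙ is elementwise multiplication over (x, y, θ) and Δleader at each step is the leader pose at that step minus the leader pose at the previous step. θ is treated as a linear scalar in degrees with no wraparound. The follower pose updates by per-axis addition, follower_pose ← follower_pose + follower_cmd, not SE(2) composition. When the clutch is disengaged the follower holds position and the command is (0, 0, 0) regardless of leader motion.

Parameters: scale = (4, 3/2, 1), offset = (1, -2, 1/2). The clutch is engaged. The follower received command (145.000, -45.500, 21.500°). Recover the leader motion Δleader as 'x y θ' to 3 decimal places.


36.000 -29.000 21.000

axis x: (145.000 − 1) / (4) = 36.000
axis y: (-45.500 − -2) / (3/2) = -29.000
axis θ: (21.500 − 1/2) / (1) = 21.000


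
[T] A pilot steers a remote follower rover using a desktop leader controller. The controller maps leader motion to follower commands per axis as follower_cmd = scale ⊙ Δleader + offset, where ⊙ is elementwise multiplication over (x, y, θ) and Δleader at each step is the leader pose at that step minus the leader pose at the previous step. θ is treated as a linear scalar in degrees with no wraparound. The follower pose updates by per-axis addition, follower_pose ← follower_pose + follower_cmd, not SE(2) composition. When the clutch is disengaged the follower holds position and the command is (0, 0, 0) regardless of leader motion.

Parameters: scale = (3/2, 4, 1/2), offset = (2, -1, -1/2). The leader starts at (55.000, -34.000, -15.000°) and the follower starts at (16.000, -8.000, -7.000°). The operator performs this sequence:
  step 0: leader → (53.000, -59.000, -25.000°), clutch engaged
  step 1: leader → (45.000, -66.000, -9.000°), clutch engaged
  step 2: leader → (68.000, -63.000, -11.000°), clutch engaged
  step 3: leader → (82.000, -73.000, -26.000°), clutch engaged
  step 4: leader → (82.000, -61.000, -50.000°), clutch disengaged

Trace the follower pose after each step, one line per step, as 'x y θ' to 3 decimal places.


step 0: Δleader=(-2.000, -25.000, -10.000°), engaged; cmd=(-1.000, -101.000, -5.500°) → follower=(15.000, -109.000, -12.500°)
step 1: Δleader=(-8.000, -7.000, 16.000°), engaged; cmd=(-10.000, -29.000, 7.500°) → follower=(5.000, -138.000, -5.000°)
step 2: Δleader=(23.000, 3.000, -2.000°), engaged; cmd=(36.500, 11.000, -1.500°) → follower=(41.500, -127.000, -6.500°)
step 3: Δleader=(14.000, -10.000, -15.000°), engaged; cmd=(23.000, -41.000, -8.000°) → follower=(64.500, -168.000, -14.500°)
step 4: Δleader=(0.000, 12.000, -24.000°), disengaged; cmd=(0,0,0) → follower holds at (64.500, -168.000, -14.500°)

15.000 -109.000 -12.500
5.000 -138.000 -5.000
41.500 -127.000 -6.500
64.500 -168.000 -14.500
64.500 -168.000 -14.500


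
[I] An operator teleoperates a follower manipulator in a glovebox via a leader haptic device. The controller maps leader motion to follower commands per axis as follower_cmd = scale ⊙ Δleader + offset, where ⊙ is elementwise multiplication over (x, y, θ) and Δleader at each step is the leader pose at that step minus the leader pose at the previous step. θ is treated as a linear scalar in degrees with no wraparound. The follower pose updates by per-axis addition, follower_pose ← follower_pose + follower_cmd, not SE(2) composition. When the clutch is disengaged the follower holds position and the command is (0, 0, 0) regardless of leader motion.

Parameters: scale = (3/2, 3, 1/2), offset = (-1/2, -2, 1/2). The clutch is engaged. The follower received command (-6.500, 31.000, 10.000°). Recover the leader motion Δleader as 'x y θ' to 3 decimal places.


axis x: (-6.500 − -1/2) / (3/2) = -4.000
axis y: (31.000 − -2) / (3) = 11.000
axis θ: (10.000 − 1/2) / (1/2) = 19.000

-4.000 11.000 19.000


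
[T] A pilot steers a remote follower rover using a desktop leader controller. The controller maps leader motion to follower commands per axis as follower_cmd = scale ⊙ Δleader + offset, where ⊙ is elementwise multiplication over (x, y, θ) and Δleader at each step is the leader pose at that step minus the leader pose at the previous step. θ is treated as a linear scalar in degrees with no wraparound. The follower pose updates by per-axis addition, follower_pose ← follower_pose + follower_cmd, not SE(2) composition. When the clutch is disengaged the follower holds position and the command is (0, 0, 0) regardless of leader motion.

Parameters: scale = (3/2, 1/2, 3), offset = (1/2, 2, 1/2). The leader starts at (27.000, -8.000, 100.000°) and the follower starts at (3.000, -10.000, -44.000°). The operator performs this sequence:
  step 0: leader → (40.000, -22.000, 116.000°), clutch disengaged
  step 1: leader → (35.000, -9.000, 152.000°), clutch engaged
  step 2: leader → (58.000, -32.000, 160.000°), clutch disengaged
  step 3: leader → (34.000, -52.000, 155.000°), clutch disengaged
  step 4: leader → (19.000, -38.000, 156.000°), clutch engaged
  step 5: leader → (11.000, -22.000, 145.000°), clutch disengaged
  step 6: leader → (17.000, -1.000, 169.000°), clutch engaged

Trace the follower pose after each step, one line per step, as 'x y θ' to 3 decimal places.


3.000 -10.000 -44.000
-4.000 -1.500 64.500
-4.000 -1.500 64.500
-4.000 -1.500 64.500
-26.000 7.500 68.000
-26.000 7.500 68.000
-16.500 20.000 140.500

step 0: Δleader=(13.000, -14.000, 16.000°), disengaged; cmd=(0,0,0) → follower holds at (3.000, -10.000, -44.000°)
step 1: Δleader=(-5.000, 13.000, 36.000°), engaged; cmd=(-7.000, 8.500, 108.500°) → follower=(-4.000, -1.500, 64.500°)
step 2: Δleader=(23.000, -23.000, 8.000°), disengaged; cmd=(0,0,0) → follower holds at (-4.000, -1.500, 64.500°)
step 3: Δleader=(-24.000, -20.000, -5.000°), disengaged; cmd=(0,0,0) → follower holds at (-4.000, -1.500, 64.500°)
step 4: Δleader=(-15.000, 14.000, 1.000°), engaged; cmd=(-22.000, 9.000, 3.500°) → follower=(-26.000, 7.500, 68.000°)
step 5: Δleader=(-8.000, 16.000, -11.000°), disengaged; cmd=(0,0,0) → follower holds at (-26.000, 7.500, 68.000°)
step 6: Δleader=(6.000, 21.000, 24.000°), engaged; cmd=(9.500, 12.500, 72.500°) → follower=(-16.500, 20.000, 140.500°)


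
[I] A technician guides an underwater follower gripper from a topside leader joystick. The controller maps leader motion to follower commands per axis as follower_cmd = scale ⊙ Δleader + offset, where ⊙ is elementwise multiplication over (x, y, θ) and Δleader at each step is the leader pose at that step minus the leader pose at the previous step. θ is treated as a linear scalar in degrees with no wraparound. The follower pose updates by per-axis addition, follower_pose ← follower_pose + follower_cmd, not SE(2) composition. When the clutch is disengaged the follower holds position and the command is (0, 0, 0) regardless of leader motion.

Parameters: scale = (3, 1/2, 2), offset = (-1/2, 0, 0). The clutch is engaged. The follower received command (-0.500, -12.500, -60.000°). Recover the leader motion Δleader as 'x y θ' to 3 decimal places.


0.000 -25.000 -30.000

axis x: (-0.500 − -1/2) / (3) = 0.000
axis y: (-12.500 − 0) / (1/2) = -25.000
axis θ: (-60.000 − 0) / (2) = -30.000


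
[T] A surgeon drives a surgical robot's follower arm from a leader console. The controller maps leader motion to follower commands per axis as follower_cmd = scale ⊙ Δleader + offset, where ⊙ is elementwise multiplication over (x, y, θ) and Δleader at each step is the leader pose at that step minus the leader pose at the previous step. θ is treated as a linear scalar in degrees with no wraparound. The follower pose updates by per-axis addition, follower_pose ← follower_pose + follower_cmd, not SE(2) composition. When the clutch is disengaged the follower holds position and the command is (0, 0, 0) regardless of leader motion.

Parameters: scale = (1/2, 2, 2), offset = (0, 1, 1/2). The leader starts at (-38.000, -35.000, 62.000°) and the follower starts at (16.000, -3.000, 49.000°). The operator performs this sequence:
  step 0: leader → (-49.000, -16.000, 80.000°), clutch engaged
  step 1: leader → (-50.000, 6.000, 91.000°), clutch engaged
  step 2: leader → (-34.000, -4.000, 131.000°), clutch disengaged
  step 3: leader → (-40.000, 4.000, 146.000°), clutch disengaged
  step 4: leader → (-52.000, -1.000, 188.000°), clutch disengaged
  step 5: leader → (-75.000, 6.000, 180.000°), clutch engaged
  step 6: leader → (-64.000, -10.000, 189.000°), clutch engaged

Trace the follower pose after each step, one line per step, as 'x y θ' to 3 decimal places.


10.500 36.000 85.500
10.000 81.000 108.000
10.000 81.000 108.000
10.000 81.000 108.000
10.000 81.000 108.000
-1.500 96.000 92.500
4.000 65.000 111.000

step 0: Δleader=(-11.000, 19.000, 18.000°), engaged; cmd=(-5.500, 39.000, 36.500°) → follower=(10.500, 36.000, 85.500°)
step 1: Δleader=(-1.000, 22.000, 11.000°), engaged; cmd=(-0.500, 45.000, 22.500°) → follower=(10.000, 81.000, 108.000°)
step 2: Δleader=(16.000, -10.000, 40.000°), disengaged; cmd=(0,0,0) → follower holds at (10.000, 81.000, 108.000°)
step 3: Δleader=(-6.000, 8.000, 15.000°), disengaged; cmd=(0,0,0) → follower holds at (10.000, 81.000, 108.000°)
step 4: Δleader=(-12.000, -5.000, 42.000°), disengaged; cmd=(0,0,0) → follower holds at (10.000, 81.000, 108.000°)
step 5: Δleader=(-23.000, 7.000, -8.000°), engaged; cmd=(-11.500, 15.000, -15.500°) → follower=(-1.500, 96.000, 92.500°)
step 6: Δleader=(11.000, -16.000, 9.000°), engaged; cmd=(5.500, -31.000, 18.500°) → follower=(4.000, 65.000, 111.000°)


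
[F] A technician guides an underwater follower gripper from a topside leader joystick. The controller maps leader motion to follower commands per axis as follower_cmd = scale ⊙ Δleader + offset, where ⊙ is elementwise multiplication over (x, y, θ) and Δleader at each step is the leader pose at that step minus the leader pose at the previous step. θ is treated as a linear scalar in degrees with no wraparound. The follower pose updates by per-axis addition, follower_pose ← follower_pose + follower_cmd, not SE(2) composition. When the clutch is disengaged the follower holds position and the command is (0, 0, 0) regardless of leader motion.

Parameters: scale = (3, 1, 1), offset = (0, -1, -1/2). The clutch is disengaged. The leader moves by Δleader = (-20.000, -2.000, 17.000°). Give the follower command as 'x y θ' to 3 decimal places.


clutch disengaged → follower holds; cmd = (0, 0, 0)

0.000 0.000 0.000


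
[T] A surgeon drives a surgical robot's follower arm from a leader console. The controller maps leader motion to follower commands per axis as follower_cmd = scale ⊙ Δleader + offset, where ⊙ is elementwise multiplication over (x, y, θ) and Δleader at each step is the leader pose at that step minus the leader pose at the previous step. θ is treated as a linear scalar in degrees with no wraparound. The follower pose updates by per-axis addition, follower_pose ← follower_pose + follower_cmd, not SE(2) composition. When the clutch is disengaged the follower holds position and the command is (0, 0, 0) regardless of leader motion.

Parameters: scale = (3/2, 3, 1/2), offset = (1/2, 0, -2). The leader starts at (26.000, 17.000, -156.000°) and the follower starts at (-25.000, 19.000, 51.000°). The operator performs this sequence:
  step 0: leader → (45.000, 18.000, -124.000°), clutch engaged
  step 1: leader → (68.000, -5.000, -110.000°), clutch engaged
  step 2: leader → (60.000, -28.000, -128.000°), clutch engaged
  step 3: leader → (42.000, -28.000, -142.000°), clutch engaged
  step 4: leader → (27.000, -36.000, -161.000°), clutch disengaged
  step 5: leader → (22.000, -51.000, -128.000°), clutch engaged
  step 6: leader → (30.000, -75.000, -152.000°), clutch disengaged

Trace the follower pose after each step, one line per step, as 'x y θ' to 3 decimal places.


4.000 22.000 65.000
39.000 -47.000 70.000
27.500 -116.000 59.000
1.000 -116.000 50.000
1.000 -116.000 50.000
-6.000 -161.000 64.500
-6.000 -161.000 64.500

step 0: Δleader=(19.000, 1.000, 32.000°), engaged; cmd=(29.000, 3.000, 14.000°) → follower=(4.000, 22.000, 65.000°)
step 1: Δleader=(23.000, -23.000, 14.000°), engaged; cmd=(35.000, -69.000, 5.000°) → follower=(39.000, -47.000, 70.000°)
step 2: Δleader=(-8.000, -23.000, -18.000°), engaged; cmd=(-11.500, -69.000, -11.000°) → follower=(27.500, -116.000, 59.000°)
step 3: Δleader=(-18.000, 0.000, -14.000°), engaged; cmd=(-26.500, 0.000, -9.000°) → follower=(1.000, -116.000, 50.000°)
step 4: Δleader=(-15.000, -8.000, -19.000°), disengaged; cmd=(0,0,0) → follower holds at (1.000, -116.000, 50.000°)
step 5: Δleader=(-5.000, -15.000, 33.000°), engaged; cmd=(-7.000, -45.000, 14.500°) → follower=(-6.000, -161.000, 64.500°)
step 6: Δleader=(8.000, -24.000, -24.000°), disengaged; cmd=(0,0,0) → follower holds at (-6.000, -161.000, 64.500°)


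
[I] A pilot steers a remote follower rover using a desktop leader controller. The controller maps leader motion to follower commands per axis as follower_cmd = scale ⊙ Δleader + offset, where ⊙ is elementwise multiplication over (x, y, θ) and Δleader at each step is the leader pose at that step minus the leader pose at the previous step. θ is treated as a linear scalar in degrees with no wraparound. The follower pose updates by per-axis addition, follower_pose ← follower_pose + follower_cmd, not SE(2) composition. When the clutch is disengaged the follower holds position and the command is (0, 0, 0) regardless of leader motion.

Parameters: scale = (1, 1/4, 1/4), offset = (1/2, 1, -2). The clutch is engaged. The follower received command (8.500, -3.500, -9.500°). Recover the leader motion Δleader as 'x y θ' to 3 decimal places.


axis x: (8.500 − 1/2) / (1) = 8.000
axis y: (-3.500 − 1) / (1/4) = -18.000
axis θ: (-9.500 − -2) / (1/4) = -30.000

8.000 -18.000 -30.000


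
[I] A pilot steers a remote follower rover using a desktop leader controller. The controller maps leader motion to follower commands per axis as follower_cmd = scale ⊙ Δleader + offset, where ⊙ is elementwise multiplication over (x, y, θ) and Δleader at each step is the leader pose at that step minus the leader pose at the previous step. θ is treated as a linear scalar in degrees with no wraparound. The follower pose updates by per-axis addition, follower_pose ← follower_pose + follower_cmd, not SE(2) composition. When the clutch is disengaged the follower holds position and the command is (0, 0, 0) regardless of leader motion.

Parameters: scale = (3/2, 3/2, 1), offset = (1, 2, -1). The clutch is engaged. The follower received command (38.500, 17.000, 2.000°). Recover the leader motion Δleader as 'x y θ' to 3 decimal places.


axis x: (38.500 − 1) / (3/2) = 25.000
axis y: (17.000 − 2) / (3/2) = 10.000
axis θ: (2.000 − -1) / (1) = 3.000

25.000 10.000 3.000


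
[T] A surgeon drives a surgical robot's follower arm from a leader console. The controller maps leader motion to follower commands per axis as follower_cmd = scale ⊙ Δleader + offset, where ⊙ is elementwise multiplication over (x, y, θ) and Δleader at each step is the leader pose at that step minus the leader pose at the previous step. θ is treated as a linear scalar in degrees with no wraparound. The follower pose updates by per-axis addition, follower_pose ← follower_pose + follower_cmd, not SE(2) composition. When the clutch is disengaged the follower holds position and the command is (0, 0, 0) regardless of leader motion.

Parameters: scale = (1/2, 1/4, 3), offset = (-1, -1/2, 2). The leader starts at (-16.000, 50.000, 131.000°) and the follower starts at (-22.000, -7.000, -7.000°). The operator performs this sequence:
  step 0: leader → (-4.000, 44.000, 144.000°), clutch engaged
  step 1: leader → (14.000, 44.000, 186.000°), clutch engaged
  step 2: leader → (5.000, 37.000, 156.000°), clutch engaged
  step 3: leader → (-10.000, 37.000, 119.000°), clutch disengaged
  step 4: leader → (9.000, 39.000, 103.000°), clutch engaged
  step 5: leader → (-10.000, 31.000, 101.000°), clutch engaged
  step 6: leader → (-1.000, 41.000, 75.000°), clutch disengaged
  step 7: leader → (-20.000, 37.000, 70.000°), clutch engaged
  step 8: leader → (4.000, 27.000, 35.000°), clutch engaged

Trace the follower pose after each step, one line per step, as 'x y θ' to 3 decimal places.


step 0: Δleader=(12.000, -6.000, 13.000°), engaged; cmd=(5.000, -2.000, 41.000°) → follower=(-17.000, -9.000, 34.000°)
step 1: Δleader=(18.000, 0.000, 42.000°), engaged; cmd=(8.000, -0.500, 128.000°) → follower=(-9.000, -9.500, 162.000°)
step 2: Δleader=(-9.000, -7.000, -30.000°), engaged; cmd=(-5.500, -2.250, -88.000°) → follower=(-14.500, -11.750, 74.000°)
step 3: Δleader=(-15.000, 0.000, -37.000°), disengaged; cmd=(0,0,0) → follower holds at (-14.500, -11.750, 74.000°)
step 4: Δleader=(19.000, 2.000, -16.000°), engaged; cmd=(8.500, 0.000, -46.000°) → follower=(-6.000, -11.750, 28.000°)
step 5: Δleader=(-19.000, -8.000, -2.000°), engaged; cmd=(-10.500, -2.500, -4.000°) → follower=(-16.500, -14.250, 24.000°)
step 6: Δleader=(9.000, 10.000, -26.000°), disengaged; cmd=(0,0,0) → follower holds at (-16.500, -14.250, 24.000°)
step 7: Δleader=(-19.000, -4.000, -5.000°), engaged; cmd=(-10.500, -1.500, -13.000°) → follower=(-27.000, -15.750, 11.000°)
step 8: Δleader=(24.000, -10.000, -35.000°), engaged; cmd=(11.000, -3.000, -103.000°) → follower=(-16.000, -18.750, -92.000°)

-17.000 -9.000 34.000
-9.000 -9.500 162.000
-14.500 -11.750 74.000
-14.500 -11.750 74.000
-6.000 -11.750 28.000
-16.500 -14.250 24.000
-16.500 -14.250 24.000
-27.000 -15.750 11.000
-16.000 -18.750 -92.000


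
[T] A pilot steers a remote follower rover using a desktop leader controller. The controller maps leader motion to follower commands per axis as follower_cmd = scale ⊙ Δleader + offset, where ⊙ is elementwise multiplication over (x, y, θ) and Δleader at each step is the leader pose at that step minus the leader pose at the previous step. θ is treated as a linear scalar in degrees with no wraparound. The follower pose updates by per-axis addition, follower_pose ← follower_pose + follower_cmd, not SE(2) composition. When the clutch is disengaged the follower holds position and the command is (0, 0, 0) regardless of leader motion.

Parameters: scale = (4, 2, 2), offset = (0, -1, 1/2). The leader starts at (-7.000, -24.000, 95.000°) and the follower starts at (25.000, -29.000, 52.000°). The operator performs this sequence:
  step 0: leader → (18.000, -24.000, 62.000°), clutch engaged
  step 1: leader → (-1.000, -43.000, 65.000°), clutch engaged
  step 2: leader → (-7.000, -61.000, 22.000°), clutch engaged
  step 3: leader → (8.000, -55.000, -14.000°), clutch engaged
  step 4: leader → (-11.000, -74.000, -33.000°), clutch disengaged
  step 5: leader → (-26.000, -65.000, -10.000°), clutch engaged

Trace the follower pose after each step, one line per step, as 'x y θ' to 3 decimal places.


step 0: Δleader=(25.000, 0.000, -33.000°), engaged; cmd=(100.000, -1.000, -65.500°) → follower=(125.000, -30.000, -13.500°)
step 1: Δleader=(-19.000, -19.000, 3.000°), engaged; cmd=(-76.000, -39.000, 6.500°) → follower=(49.000, -69.000, -7.000°)
step 2: Δleader=(-6.000, -18.000, -43.000°), engaged; cmd=(-24.000, -37.000, -85.500°) → follower=(25.000, -106.000, -92.500°)
step 3: Δleader=(15.000, 6.000, -36.000°), engaged; cmd=(60.000, 11.000, -71.500°) → follower=(85.000, -95.000, -164.000°)
step 4: Δleader=(-19.000, -19.000, -19.000°), disengaged; cmd=(0,0,0) → follower holds at (85.000, -95.000, -164.000°)
step 5: Δleader=(-15.000, 9.000, 23.000°), engaged; cmd=(-60.000, 17.000, 46.500°) → follower=(25.000, -78.000, -117.500°)

125.000 -30.000 -13.500
49.000 -69.000 -7.000
25.000 -106.000 -92.500
85.000 -95.000 -164.000
85.000 -95.000 -164.000
25.000 -78.000 -117.500


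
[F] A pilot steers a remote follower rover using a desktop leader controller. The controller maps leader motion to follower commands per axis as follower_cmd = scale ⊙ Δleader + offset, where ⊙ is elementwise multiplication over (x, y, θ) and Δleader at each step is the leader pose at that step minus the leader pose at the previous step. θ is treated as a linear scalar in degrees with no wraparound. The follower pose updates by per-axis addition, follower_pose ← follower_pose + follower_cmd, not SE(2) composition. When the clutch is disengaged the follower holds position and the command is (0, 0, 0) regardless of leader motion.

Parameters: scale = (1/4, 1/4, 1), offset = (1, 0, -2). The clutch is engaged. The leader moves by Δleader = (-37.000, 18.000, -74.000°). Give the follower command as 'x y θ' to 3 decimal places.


axis x: 1/4·-37.000 + 1 = -8.250
axis y: 1/4·18.000 + 0 = 4.500
axis θ: 1·-74.000 + -2 = -76.000

-8.250 4.500 -76.000


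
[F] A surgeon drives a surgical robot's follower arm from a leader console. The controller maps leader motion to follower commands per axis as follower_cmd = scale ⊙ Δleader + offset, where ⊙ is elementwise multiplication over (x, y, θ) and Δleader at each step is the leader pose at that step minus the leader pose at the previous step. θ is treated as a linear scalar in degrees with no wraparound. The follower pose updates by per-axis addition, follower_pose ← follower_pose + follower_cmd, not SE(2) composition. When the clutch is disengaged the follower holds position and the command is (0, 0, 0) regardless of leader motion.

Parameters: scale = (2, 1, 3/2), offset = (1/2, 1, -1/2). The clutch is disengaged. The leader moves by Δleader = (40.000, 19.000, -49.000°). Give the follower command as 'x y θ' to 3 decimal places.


0.000 0.000 0.000

clutch disengaged → follower holds; cmd = (0, 0, 0)


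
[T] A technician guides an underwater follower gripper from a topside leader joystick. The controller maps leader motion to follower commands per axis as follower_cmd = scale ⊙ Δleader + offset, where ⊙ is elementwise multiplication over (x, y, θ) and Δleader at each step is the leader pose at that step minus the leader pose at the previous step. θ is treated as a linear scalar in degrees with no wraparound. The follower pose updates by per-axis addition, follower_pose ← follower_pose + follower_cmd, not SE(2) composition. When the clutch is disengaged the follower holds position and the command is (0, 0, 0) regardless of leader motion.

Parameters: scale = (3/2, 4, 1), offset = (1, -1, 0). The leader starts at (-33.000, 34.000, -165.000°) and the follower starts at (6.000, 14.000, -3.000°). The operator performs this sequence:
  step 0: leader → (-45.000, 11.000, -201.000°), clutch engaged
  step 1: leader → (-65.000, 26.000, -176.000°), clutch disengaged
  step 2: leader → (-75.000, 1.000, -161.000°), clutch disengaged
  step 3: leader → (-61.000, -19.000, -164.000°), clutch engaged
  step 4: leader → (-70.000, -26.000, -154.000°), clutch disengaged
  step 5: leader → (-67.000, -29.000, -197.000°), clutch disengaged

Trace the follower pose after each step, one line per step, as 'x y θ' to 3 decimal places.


step 0: Δleader=(-12.000, -23.000, -36.000°), engaged; cmd=(-17.000, -93.000, -36.000°) → follower=(-11.000, -79.000, -39.000°)
step 1: Δleader=(-20.000, 15.000, 25.000°), disengaged; cmd=(0,0,0) → follower holds at (-11.000, -79.000, -39.000°)
step 2: Δleader=(-10.000, -25.000, 15.000°), disengaged; cmd=(0,0,0) → follower holds at (-11.000, -79.000, -39.000°)
step 3: Δleader=(14.000, -20.000, -3.000°), engaged; cmd=(22.000, -81.000, -3.000°) → follower=(11.000, -160.000, -42.000°)
step 4: Δleader=(-9.000, -7.000, 10.000°), disengaged; cmd=(0,0,0) → follower holds at (11.000, -160.000, -42.000°)
step 5: Δleader=(3.000, -3.000, -43.000°), disengaged; cmd=(0,0,0) → follower holds at (11.000, -160.000, -42.000°)

-11.000 -79.000 -39.000
-11.000 -79.000 -39.000
-11.000 -79.000 -39.000
11.000 -160.000 -42.000
11.000 -160.000 -42.000
11.000 -160.000 -42.000


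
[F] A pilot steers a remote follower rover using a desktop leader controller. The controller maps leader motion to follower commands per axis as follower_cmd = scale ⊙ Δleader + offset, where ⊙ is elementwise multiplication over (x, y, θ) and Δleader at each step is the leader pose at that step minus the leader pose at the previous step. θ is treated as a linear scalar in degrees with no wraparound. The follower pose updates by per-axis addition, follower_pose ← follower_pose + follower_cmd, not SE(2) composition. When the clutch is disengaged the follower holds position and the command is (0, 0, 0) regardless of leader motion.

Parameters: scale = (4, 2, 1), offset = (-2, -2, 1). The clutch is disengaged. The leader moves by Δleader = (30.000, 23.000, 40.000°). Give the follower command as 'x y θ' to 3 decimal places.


0.000 0.000 0.000

clutch disengaged → follower holds; cmd = (0, 0, 0)


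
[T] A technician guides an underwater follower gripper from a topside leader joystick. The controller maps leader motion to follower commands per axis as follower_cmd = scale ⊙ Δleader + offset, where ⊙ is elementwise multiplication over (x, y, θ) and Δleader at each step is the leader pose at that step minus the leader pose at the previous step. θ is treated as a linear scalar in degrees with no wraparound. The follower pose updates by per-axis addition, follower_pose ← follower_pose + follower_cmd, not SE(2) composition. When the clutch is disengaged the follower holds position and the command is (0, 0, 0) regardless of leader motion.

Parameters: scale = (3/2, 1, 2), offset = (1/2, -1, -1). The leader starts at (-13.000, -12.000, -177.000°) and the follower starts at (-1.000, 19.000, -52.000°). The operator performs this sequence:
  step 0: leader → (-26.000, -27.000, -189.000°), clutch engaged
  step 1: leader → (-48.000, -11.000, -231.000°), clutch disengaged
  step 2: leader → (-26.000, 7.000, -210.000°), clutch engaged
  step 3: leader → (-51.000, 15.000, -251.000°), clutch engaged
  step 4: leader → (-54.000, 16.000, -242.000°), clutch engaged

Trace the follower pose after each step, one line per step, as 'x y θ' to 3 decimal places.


-20.000 3.000 -77.000
-20.000 3.000 -77.000
13.500 20.000 -36.000
-23.500 27.000 -119.000
-27.500 27.000 -102.000

step 0: Δleader=(-13.000, -15.000, -12.000°), engaged; cmd=(-19.000, -16.000, -25.000°) → follower=(-20.000, 3.000, -77.000°)
step 1: Δleader=(-22.000, 16.000, -42.000°), disengaged; cmd=(0,0,0) → follower holds at (-20.000, 3.000, -77.000°)
step 2: Δleader=(22.000, 18.000, 21.000°), engaged; cmd=(33.500, 17.000, 41.000°) → follower=(13.500, 20.000, -36.000°)
step 3: Δleader=(-25.000, 8.000, -41.000°), engaged; cmd=(-37.000, 7.000, -83.000°) → follower=(-23.500, 27.000, -119.000°)
step 4: Δleader=(-3.000, 1.000, 9.000°), engaged; cmd=(-4.000, 0.000, 17.000°) → follower=(-27.500, 27.000, -102.000°)


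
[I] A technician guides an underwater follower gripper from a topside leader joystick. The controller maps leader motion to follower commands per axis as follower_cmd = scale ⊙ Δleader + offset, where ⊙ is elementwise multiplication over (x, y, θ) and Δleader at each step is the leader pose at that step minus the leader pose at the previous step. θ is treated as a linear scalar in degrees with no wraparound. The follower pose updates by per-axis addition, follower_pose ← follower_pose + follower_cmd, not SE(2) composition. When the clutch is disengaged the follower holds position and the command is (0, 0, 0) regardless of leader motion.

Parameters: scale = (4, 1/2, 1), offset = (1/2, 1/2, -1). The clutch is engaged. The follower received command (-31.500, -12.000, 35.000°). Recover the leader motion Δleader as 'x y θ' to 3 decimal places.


-8.000 -25.000 36.000

axis x: (-31.500 − 1/2) / (4) = -8.000
axis y: (-12.000 − 1/2) / (1/2) = -25.000
axis θ: (35.000 − -1) / (1) = 36.000


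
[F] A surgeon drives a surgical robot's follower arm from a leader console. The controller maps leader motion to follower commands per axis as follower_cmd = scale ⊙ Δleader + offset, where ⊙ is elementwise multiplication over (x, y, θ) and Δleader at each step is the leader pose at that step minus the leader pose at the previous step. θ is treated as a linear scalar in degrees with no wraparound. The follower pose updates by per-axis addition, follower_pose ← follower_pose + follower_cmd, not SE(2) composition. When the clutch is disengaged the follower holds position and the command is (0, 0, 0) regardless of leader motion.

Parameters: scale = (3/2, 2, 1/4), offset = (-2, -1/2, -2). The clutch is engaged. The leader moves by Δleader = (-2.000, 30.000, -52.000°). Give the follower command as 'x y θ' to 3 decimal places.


-5.000 59.500 -15.000

axis x: 3/2·-2.000 + -2 = -5.000
axis y: 2·30.000 + -1/2 = 59.500
axis θ: 1/4·-52.000 + -2 = -15.000


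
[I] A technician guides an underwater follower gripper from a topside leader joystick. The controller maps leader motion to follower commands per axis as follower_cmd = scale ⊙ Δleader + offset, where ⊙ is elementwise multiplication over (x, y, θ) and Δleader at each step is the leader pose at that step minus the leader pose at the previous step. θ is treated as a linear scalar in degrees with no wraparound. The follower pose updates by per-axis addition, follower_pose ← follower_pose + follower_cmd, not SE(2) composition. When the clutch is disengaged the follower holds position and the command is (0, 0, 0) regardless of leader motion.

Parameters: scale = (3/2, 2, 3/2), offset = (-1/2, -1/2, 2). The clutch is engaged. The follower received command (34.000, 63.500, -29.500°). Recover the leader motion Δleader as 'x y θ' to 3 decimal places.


axis x: (34.000 − -1/2) / (3/2) = 23.000
axis y: (63.500 − -1/2) / (2) = 32.000
axis θ: (-29.500 − 2) / (3/2) = -21.000

23.000 32.000 -21.000


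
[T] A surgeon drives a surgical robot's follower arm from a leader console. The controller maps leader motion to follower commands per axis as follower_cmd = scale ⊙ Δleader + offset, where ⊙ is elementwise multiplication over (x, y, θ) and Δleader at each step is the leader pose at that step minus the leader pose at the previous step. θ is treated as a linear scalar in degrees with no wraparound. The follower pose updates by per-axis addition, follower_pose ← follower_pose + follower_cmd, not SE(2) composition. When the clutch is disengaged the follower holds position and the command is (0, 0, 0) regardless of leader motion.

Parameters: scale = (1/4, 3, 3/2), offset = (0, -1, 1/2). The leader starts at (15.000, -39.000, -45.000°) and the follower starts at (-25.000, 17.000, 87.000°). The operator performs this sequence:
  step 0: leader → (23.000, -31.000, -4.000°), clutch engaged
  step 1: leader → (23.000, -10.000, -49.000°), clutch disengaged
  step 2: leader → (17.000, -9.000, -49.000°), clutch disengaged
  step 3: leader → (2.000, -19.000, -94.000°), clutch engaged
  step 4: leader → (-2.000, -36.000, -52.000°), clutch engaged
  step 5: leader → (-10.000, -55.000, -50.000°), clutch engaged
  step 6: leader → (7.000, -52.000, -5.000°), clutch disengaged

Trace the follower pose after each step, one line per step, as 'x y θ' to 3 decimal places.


step 0: Δleader=(8.000, 8.000, 41.000°), engaged; cmd=(2.000, 23.000, 62.000°) → follower=(-23.000, 40.000, 149.000°)
step 1: Δleader=(0.000, 21.000, -45.000°), disengaged; cmd=(0,0,0) → follower holds at (-23.000, 40.000, 149.000°)
step 2: Δleader=(-6.000, 1.000, 0.000°), disengaged; cmd=(0,0,0) → follower holds at (-23.000, 40.000, 149.000°)
step 3: Δleader=(-15.000, -10.000, -45.000°), engaged; cmd=(-3.750, -31.000, -67.000°) → follower=(-26.750, 9.000, 82.000°)
step 4: Δleader=(-4.000, -17.000, 42.000°), engaged; cmd=(-1.000, -52.000, 63.500°) → follower=(-27.750, -43.000, 145.500°)
step 5: Δleader=(-8.000, -19.000, 2.000°), engaged; cmd=(-2.000, -58.000, 3.500°) → follower=(-29.750, -101.000, 149.000°)
step 6: Δleader=(17.000, 3.000, 45.000°), disengaged; cmd=(0,0,0) → follower holds at (-29.750, -101.000, 149.000°)

-23.000 40.000 149.000
-23.000 40.000 149.000
-23.000 40.000 149.000
-26.750 9.000 82.000
-27.750 -43.000 145.500
-29.750 -101.000 149.000
-29.750 -101.000 149.000
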